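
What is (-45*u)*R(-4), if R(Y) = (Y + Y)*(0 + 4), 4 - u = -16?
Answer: 28800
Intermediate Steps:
u = 20 (u = 4 - 1*(-16) = 4 + 16 = 20)
R(Y) = 8*Y (R(Y) = (2*Y)*4 = 8*Y)
(-45*u)*R(-4) = (-45*20)*(8*(-4)) = -900*(-32) = 28800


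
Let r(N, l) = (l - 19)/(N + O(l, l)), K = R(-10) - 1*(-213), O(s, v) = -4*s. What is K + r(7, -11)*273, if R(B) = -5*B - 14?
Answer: 1503/17 ≈ 88.412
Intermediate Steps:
R(B) = -14 - 5*B
K = 249 (K = (-14 - 5*(-10)) - 1*(-213) = (-14 + 50) + 213 = 36 + 213 = 249)
r(N, l) = (-19 + l)/(N - 4*l) (r(N, l) = (l - 19)/(N - 4*l) = (-19 + l)/(N - 4*l))
K + r(7, -11)*273 = 249 + ((-19 - 11)/(7 - 4*(-11)))*273 = 249 + (-30/(7 + 44))*273 = 249 + (-30/51)*273 = 249 + ((1/51)*(-30))*273 = 249 - 10/17*273 = 249 - 2730/17 = 1503/17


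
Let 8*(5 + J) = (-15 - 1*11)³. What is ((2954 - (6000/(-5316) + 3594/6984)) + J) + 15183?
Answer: 8217231263/515652 ≈ 15936.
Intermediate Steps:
J = -2202 (J = -5 + (-15 - 1*11)³/8 = -5 + (-15 - 11)³/8 = -5 + (⅛)*(-26)³ = -5 + (⅛)*(-17576) = -5 - 2197 = -2202)
((2954 - (6000/(-5316) + 3594/6984)) + J) + 15183 = ((2954 - (6000/(-5316) + 3594/6984)) - 2202) + 15183 = ((2954 - (6000*(-1/5316) + 3594*(1/6984))) - 2202) + 15183 = ((2954 - (-500/443 + 599/1164)) - 2202) + 15183 = ((2954 - 1*(-316643/515652)) - 2202) + 15183 = ((2954 + 316643/515652) - 2202) + 15183 = (1523552651/515652 - 2202) + 15183 = 388086947/515652 + 15183 = 8217231263/515652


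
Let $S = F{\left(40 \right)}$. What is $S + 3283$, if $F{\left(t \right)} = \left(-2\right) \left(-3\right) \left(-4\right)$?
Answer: $3259$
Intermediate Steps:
$F{\left(t \right)} = -24$ ($F{\left(t \right)} = 6 \left(-4\right) = -24$)
$S = -24$
$S + 3283 = -24 + 3283 = 3259$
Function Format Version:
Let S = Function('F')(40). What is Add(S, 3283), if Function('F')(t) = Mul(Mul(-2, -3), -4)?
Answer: 3259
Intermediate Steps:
Function('F')(t) = -24 (Function('F')(t) = Mul(6, -4) = -24)
S = -24
Add(S, 3283) = Add(-24, 3283) = 3259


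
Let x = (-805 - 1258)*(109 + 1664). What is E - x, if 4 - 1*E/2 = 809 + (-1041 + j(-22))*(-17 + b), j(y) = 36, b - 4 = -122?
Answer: 3384739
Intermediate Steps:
b = -118 (b = 4 - 122 = -118)
x = -3657699 (x = -2063*1773 = -3657699)
E = -272960 (E = 8 - 2*(809 + (-1041 + 36)*(-17 - 118)) = 8 - 2*(809 - 1005*(-135)) = 8 - 2*(809 + 135675) = 8 - 2*136484 = 8 - 272968 = -272960)
E - x = -272960 - 1*(-3657699) = -272960 + 3657699 = 3384739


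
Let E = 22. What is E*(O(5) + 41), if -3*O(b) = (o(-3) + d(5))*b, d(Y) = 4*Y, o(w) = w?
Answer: 836/3 ≈ 278.67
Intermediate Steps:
O(b) = -17*b/3 (O(b) = -(-3 + 4*5)*b/3 = -(-3 + 20)*b/3 = -17*b/3)
E*(O(5) + 41) = 22*(-17/3*5 + 41) = 22*(-85/3 + 41) = 22*(38/3) = 836/3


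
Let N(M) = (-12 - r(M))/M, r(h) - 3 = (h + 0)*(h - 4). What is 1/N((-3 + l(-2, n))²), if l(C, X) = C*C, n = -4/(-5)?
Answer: -1/12 ≈ -0.083333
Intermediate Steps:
n = ⅘ (n = -4*(-⅕) = ⅘ ≈ 0.80000)
r(h) = 3 + h*(-4 + h) (r(h) = 3 + (h + 0)*(h - 4) = 3 + h*(-4 + h))
l(C, X) = C²
N(M) = (-15 - M² + 4*M)/M (N(M) = (-12 - (3 + M² - 4*M))/M = (-12 + (-3 - M² + 4*M))/M = (-15 - M² + 4*M)/M)
1/N((-3 + l(-2, n))²) = 1/(4 - (-3 + (-2)²)² - 15/(-3 + (-2)²)²) = 1/(4 - (-3 + 4)² - 15/(-3 + 4)²) = 1/(4 - 1*1² - 15/(1²)) = 1/(4 - 1*1 - 15/1) = 1/(4 - 1 - 15*1) = 1/(4 - 1 - 15) = 1/(-12) = -1/12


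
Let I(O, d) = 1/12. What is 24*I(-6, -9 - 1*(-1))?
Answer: 2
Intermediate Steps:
I(O, d) = 1/12
24*I(-6, -9 - 1*(-1)) = 24*(1/12) = 2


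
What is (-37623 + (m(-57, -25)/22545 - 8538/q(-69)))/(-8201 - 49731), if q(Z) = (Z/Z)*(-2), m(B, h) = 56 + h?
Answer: 751965899/1306076940 ≈ 0.57574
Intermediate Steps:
q(Z) = -2 (q(Z) = 1*(-2) = -2)
(-37623 + (m(-57, -25)/22545 - 8538/q(-69)))/(-8201 - 49731) = (-37623 + ((56 - 25)/22545 - 8538/(-2)))/(-8201 - 49731) = (-37623 + (31*(1/22545) - 8538*(-1/2)))/(-57932) = (-37623 + (31/22545 + 4269))*(-1/57932) = (-37623 + 96244636/22545)*(-1/57932) = -751965899/22545*(-1/57932) = 751965899/1306076940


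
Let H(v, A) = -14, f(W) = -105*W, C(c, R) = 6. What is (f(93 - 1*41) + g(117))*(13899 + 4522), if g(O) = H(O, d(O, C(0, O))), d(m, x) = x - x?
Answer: -100836554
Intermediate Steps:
d(m, x) = 0
g(O) = -14
(f(93 - 1*41) + g(117))*(13899 + 4522) = (-105*(93 - 1*41) - 14)*(13899 + 4522) = (-105*(93 - 41) - 14)*18421 = (-105*52 - 14)*18421 = (-5460 - 14)*18421 = -5474*18421 = -100836554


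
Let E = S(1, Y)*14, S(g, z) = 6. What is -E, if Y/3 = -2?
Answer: -84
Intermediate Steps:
Y = -6 (Y = 3*(-2) = -6)
E = 84 (E = 6*14 = 84)
-E = -1*84 = -84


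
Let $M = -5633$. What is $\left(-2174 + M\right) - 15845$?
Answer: $-23652$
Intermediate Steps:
$\left(-2174 + M\right) - 15845 = \left(-2174 - 5633\right) - 15845 = -7807 - 15845 = -23652$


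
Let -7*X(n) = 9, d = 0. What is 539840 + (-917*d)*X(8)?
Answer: 539840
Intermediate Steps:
X(n) = -9/7 (X(n) = -⅐*9 = -9/7)
539840 + (-917*d)*X(8) = 539840 - 917*0*(-9/7) = 539840 - 131*0*(-9/7) = 539840 + 0*(-9/7) = 539840 + 0 = 539840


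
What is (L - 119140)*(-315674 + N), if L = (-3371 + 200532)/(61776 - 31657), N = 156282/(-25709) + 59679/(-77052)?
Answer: 747946215522846721178131/19887875564764 ≈ 3.7608e+10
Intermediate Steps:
N = -4525376025/660309956 (N = 156282*(-1/25709) + 59679*(-1/77052) = -156282/25709 - 19893/25684 = -4525376025/660309956 ≈ -6.8534)
L = 197161/30119 ≈ 6.5461
(L - 119140)*(-315674 + N) = (197161/30119 - 119140)*(-315674 - 4525376025/660309956) = -3588180499/30119*(-208447210426369/660309956) = 747946215522846721178131/19887875564764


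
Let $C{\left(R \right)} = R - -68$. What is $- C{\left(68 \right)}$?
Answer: $-136$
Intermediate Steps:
$C{\left(R \right)} = 68 + R$ ($C{\left(R \right)} = R + 68 = 68 + R$)
$- C{\left(68 \right)} = - (68 + 68) = \left(-1\right) 136 = -136$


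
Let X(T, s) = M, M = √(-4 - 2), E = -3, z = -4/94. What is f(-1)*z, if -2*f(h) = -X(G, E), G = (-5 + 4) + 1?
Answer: -I*√6/47 ≈ -0.052117*I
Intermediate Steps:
z = -2/47 (z = -4*1/94 = -2/47 ≈ -0.042553)
G = 0 (G = -1 + 1 = 0)
M = I*√6 (M = √(-6) = I*√6 ≈ 2.4495*I)
X(T, s) = I*√6
f(h) = I*√6/2 (f(h) = -(-1)*I*√6/2 = I*√6/2)
f(-1)*z = (I*√6/2)*(-2/47) = -I*√6/47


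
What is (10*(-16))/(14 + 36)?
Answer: -16/5 ≈ -3.2000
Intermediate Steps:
(10*(-16))/(14 + 36) = -160/50 = -160*1/50 = -16/5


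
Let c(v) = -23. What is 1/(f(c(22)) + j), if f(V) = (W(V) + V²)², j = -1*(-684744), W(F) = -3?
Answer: 1/961420 ≈ 1.0401e-6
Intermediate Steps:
j = 684744
f(V) = (-3 + V²)²
1/(f(c(22)) + j) = 1/((-3 + (-23)²)² + 684744) = 1/((-3 + 529)² + 684744) = 1/(526² + 684744) = 1/(276676 + 684744) = 1/961420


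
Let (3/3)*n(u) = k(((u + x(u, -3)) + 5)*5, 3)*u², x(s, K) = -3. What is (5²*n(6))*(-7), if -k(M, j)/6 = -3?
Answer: -113400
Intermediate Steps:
k(M, j) = 18 (k(M, j) = -6*(-3) = 18)
n(u) = 18*u²
(5²*n(6))*(-7) = (5²*(18*6²))*(-7) = (25*(18*36))*(-7) = (25*648)*(-7) = 16200*(-7) = -113400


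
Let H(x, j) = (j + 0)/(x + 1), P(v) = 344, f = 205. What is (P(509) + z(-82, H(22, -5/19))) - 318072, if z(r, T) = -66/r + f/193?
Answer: -2514166890/7913 ≈ -3.1773e+5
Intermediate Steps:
H(x, j) = j/(1 + x)
z(r, T) = 205/193 - 66/r (z(r, T) = -66/r + 205/193 = 205/193 - 66/r)
(P(509) + z(-82, H(22, -5/19))) - 318072 = (344 + (205/193 - 66/(-82))) - 318072 = (344 + (205/193 - 66*(-1/82))) - 318072 = (344 + (205/193 + 33/41)) - 318072 = (344 + 14774/7913) - 318072 = 2736846/7913 - 318072 = -2514166890/7913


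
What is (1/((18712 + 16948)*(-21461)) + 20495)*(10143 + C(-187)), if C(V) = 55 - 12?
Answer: 7262066258502637/34786330 ≈ 2.0876e+8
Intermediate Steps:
C(V) = 43
(1/((18712 + 16948)*(-21461)) + 20495)*(10143 + C(-187)) = (1/((18712 + 16948)*(-21461)) + 20495)*(10143 + 43) = (-1/21461/35660 + 20495)*10186 = ((1/35660)*(-1/21461) + 20495)*10186 = (-1/765299260 + 20495)*10186 = (15684808333699/765299260)*10186 = 7262066258502637/34786330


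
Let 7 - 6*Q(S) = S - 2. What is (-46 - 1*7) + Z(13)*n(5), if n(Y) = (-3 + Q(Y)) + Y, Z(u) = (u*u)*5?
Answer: 6601/3 ≈ 2200.3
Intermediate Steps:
Z(u) = 5*u**2 (Z(u) = u**2*5 = 5*u**2)
Q(S) = 3/2 - S/6 (Q(S) = 7/6 - (S - 2)/6 = 7/6 - (-2 + S)/6 = 7/6 + (1/3 - S/6) = 3/2 - S/6)
n(Y) = -3/2 + 5*Y/6 (n(Y) = (-3 + (3/2 - Y/6)) + Y = (-3/2 - Y/6) + Y = -3/2 + 5*Y/6)
(-46 - 1*7) + Z(13)*n(5) = (-46 - 1*7) + (5*13**2)*(-3/2 + (5/6)*5) = (-46 - 7) + (5*169)*(-3/2 + 25/6) = -53 + 845*(8/3) = -53 + 6760/3 = 6601/3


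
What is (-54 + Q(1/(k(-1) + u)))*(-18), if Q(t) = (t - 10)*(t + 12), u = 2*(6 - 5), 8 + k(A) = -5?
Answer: 379350/121 ≈ 3135.1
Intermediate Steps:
k(A) = -13 (k(A) = -8 - 5 = -13)
u = 2 (u = 2*1 = 2)
Q(t) = (-10 + t)*(12 + t)
(-54 + Q(1/(k(-1) + u)))*(-18) = (-54 + (-120 + (1/(-13 + 2))**2 + 2/(-13 + 2)))*(-18) = (-54 + (-120 + (1/(-11))**2 + 2/(-11)))*(-18) = (-54 + (-120 + (-1/11)**2 + 2*(-1/11)))*(-18) = (-54 + (-120 + 1/121 - 2/11))*(-18) = (-54 - 14541/121)*(-18) = -21075/121*(-18) = 379350/121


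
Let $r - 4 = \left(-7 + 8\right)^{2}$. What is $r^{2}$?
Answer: $25$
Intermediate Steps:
$r = 5$ ($r = 4 + \left(-7 + 8\right)^{2} = 4 + 1^{2} = 4 + 1 = 5$)
$r^{2} = 5^{2} = 25$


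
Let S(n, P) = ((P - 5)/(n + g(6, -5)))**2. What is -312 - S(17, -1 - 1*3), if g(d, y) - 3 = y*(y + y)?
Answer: -1528881/4900 ≈ -312.02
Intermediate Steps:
g(d, y) = 3 + 2*y**2 (g(d, y) = 3 + y*(y + y) = 3 + y*(2*y) = 3 + 2*y**2)
S(n, P) = (-5 + P)**2/(53 + n)**2 (S(n, P) = ((P - 5)/(n + (3 + 2*(-5)**2)))**2 = ((-5 + P)/(n + (3 + 2*25)))**2 = ((-5 + P)/(n + (3 + 50)))**2 = ((-5 + P)/(n + 53))**2 = ((-5 + P)/(53 + n))**2 = (-5 + P)**2/(53 + n)**2)
-312 - S(17, -1 - 1*3) = -312 - (-5 + (-1 - 1*3))**2/(53 + 17)**2 = -312 - (-5 + (-1 - 3))**2/70**2 = -312 - (-5 - 4)**2/4900 = -312 - (-9)**2/4900 = -312 - 81/4900 = -1528881/4900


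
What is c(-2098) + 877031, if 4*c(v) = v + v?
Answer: 875982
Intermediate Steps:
c(v) = v/2 (c(v) = (v + v)/4 = (2*v)/4 = v/2)
c(-2098) + 877031 = (½)*(-2098) + 877031 = -1049 + 877031 = 875982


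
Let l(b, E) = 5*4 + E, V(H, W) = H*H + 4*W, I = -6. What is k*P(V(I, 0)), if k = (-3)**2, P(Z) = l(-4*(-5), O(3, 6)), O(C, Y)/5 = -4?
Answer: 0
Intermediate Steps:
O(C, Y) = -20 (O(C, Y) = 5*(-4) = -20)
V(H, W) = H**2 + 4*W
l(b, E) = 20 + E
P(Z) = 0 (P(Z) = 20 - 20 = 0)
k = 9
k*P(V(I, 0)) = 9*0 = 0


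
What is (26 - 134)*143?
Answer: -15444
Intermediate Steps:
(26 - 134)*143 = -108*143 = -15444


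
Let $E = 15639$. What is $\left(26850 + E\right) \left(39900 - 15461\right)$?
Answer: $1038388671$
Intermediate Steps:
$\left(26850 + E\right) \left(39900 - 15461\right) = \left(26850 + 15639\right) \left(39900 - 15461\right) = 42489 \cdot 24439 = 1038388671$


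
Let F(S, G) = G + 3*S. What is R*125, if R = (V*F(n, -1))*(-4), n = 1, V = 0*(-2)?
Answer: 0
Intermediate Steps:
V = 0
R = 0 (R = (0*(-1 + 3*1))*(-4) = (0*(-1 + 3))*(-4) = (0*2)*(-4) = 0*(-4) = 0)
R*125 = 0*125 = 0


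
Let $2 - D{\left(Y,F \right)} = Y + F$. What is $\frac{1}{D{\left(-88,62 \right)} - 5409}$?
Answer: $- \frac{1}{5381} \approx -0.00018584$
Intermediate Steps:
$D{\left(Y,F \right)} = 2 - F - Y$ ($D{\left(Y,F \right)} = 2 - \left(Y + F\right) = 2 - \left(F + Y\right) = 2 - F - Y$)
$\frac{1}{D{\left(-88,62 \right)} - 5409} = \frac{1}{\left(2 - 62 - -88\right) - 5409} = \frac{1}{\left(2 - 62 + 88\right) - 5409} = \frac{1}{28 - 5409} = \frac{1}{-5381} = - \frac{1}{5381}$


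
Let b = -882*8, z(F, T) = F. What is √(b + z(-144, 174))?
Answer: 60*I*√2 ≈ 84.853*I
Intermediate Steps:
b = -7056 (b = -6*1176 = -7056)
√(b + z(-144, 174)) = √(-7056 - 144) = √(-7200) = 60*I*√2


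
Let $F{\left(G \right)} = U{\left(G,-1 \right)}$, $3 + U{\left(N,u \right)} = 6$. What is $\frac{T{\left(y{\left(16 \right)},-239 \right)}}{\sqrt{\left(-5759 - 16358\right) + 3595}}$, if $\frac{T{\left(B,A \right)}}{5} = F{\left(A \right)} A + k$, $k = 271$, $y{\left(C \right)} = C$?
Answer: $\frac{1115 i \sqrt{42}}{441} \approx 16.386 i$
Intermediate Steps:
$U{\left(N,u \right)} = 3$ ($U{\left(N,u \right)} = -3 + 6 = 3$)
$F{\left(G \right)} = 3$
$T{\left(B,A \right)} = 1355 + 15 A$ ($T{\left(B,A \right)} = 5 \left(3 A + 271\right) = 5 \left(271 + 3 A\right) = 1355 + 15 A$)
$\frac{T{\left(y{\left(16 \right)},-239 \right)}}{\sqrt{\left(-5759 - 16358\right) + 3595}} = \frac{1355 + 15 \left(-239\right)}{\sqrt{\left(-5759 - 16358\right) + 3595}} = \frac{1355 - 3585}{\sqrt{-22117 + 3595}} = - \frac{2230}{\sqrt{-18522}} = - \frac{2230}{21 i \sqrt{42}} = - 2230 \left(- \frac{i \sqrt{42}}{882}\right) = \frac{1115 i \sqrt{42}}{441}$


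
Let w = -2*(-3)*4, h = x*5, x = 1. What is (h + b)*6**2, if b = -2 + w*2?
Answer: 1836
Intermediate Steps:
h = 5 (h = 1*5 = 5)
w = 24 (w = 6*4 = 24)
b = 46 (b = -2 + 24*2 = -2 + 48 = 46)
(h + b)*6**2 = (5 + 46)*6**2 = 51*36 = 1836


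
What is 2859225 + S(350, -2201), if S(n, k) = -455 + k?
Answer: 2856569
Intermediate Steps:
2859225 + S(350, -2201) = 2859225 + (-455 - 2201) = 2859225 - 2656 = 2856569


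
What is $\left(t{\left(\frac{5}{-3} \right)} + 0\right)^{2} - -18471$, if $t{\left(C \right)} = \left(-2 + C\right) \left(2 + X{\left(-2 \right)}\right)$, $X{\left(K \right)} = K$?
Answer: $18471$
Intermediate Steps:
$t{\left(C \right)} = 0$ ($t{\left(C \right)} = \left(-2 + C\right) \left(2 - 2\right) = \left(-2 + C\right) 0 = 0$)
$\left(t{\left(\frac{5}{-3} \right)} + 0\right)^{2} - -18471 = \left(0 + 0\right)^{2} - -18471 = 0^{2} + 18471 = 0 + 18471 = 18471$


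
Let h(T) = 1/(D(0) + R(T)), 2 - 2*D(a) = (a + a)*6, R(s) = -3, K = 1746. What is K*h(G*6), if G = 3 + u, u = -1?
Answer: -873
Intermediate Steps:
D(a) = 1 - 6*a (D(a) = 1 - (a + a)*6/2 = 1 - 2*a*6/2 = 1 - 6*a)
G = 2 (G = 3 - 1 = 2)
h(T) = -½ (h(T) = 1/((1 - 6*0) - 3) = 1/((1 + 0) - 3) = 1/(1 - 3) = 1/(-2) = -½)
K*h(G*6) = 1746*(-½) = -873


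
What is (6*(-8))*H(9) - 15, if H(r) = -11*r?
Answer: 4737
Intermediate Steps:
(6*(-8))*H(9) - 15 = (6*(-8))*(-11*9) - 15 = -48*(-99) - 15 = 4752 - 15 = 4737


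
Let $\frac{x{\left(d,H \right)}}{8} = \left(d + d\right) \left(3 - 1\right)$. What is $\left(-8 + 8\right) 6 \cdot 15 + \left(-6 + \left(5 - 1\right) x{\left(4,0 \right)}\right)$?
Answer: $506$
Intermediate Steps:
$x{\left(d,H \right)} = 32 d$ ($x{\left(d,H \right)} = 8 \left(d + d\right) \left(3 - 1\right) = 8 \cdot 2 d 2 = 8 \cdot 4 d = 32 d$)
$\left(-8 + 8\right) 6 \cdot 15 + \left(-6 + \left(5 - 1\right) x{\left(4,0 \right)}\right) = \left(-8 + 8\right) 6 \cdot 15 - \left(6 - \left(5 - 1\right) 32 \cdot 4\right) = 0 \cdot 6 \cdot 15 - \left(6 - \left(5 - 1\right) 128\right) = 0 \cdot 15 + \left(-6 + 4 \cdot 128\right) = 0 + \left(-6 + 512\right) = 0 + 506 = 506$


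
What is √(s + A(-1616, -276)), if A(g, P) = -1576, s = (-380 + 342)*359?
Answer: I*√15218 ≈ 123.36*I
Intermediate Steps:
s = -13642 (s = -38*359 = -13642)
√(s + A(-1616, -276)) = √(-13642 - 1576) = √(-15218) = I*√15218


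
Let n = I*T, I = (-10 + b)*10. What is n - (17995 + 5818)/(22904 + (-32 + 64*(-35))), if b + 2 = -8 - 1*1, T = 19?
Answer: -82345493/20632 ≈ -3991.2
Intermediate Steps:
b = -11 (b = -2 + (-8 - 1*1) = -2 + (-8 - 1) = -2 - 9 = -11)
I = -210 (I = (-10 - 11)*10 = -21*10 = -210)
n = -3990 (n = -210*19 = -3990)
n - (17995 + 5818)/(22904 + (-32 + 64*(-35))) = -3990 - (17995 + 5818)/(22904 + (-32 + 64*(-35))) = -3990 - 23813/(22904 + (-32 - 2240)) = -3990 - 23813/(22904 - 2272) = -3990 - 23813/20632 = -82345493/20632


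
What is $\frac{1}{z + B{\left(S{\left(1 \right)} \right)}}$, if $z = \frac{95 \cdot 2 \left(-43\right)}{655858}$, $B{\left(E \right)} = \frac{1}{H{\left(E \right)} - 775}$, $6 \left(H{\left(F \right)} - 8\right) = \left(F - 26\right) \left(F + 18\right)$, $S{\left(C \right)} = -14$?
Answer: $- \frac{780798949}{10710172} \approx -72.903$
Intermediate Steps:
$H{\left(F \right)} = 8 + \frac{\left(-26 + F\right) \left(18 + F\right)}{6}$ ($H{\left(F \right)} = 8 + \frac{\left(F - 26\right) \left(F + 18\right)}{6} = 8 + \frac{\left(-26 + F\right) \left(18 + F\right)}{6}$)
$B{\left(E \right)} = \frac{1}{-845 - \frac{4 E}{3} + \frac{E^{2}}{6}}$ ($B{\left(E \right)} = \frac{1}{\left(-70 - \frac{4 E}{3} + \frac{E^{2}}{6}\right) - 775} = \frac{1}{-845 - \frac{4 E}{3} + \frac{E^{2}}{6}}$)
$z = - \frac{4085}{327929}$ ($z = 190 \left(-43\right) \frac{1}{655858} = \left(-8170\right) \frac{1}{655858} = - \frac{4085}{327929} \approx -0.012457$)
$\frac{1}{z + B{\left(S{\left(1 \right)} \right)}} = \frac{1}{- \frac{4085}{327929} + \frac{6}{-5070 + \left(-14\right)^{2} - -112}} = \frac{1}{- \frac{4085}{327929} + \frac{6}{-5070 + 196 + 112}} = \frac{1}{- \frac{4085}{327929} + \frac{6}{-4762}} = \frac{1}{- \frac{4085}{327929} + 6 \left(- \frac{1}{4762}\right)} = \frac{1}{- \frac{4085}{327929} - \frac{3}{2381}} = \frac{1}{- \frac{10710172}{780798949}} = - \frac{780798949}{10710172}$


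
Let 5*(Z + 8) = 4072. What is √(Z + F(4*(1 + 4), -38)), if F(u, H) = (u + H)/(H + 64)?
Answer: 69*√715/65 ≈ 28.385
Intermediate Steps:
Z = 4032/5 (Z = -8 + (⅕)*4072 = -8 + 4072/5 = 4032/5 ≈ 806.40)
F(u, H) = (H + u)/(64 + H)
√(Z + F(4*(1 + 4), -38)) = √(4032/5 + (-38 + 4*(1 + 4))/(64 - 38)) = √(4032/5 + (-38 + 4*5)/26) = √(4032/5 + (-38 + 20)/26) = √(4032/5 + (1/26)*(-18)) = √(4032/5 - 9/13) = √(52371/65) = 69*√715/65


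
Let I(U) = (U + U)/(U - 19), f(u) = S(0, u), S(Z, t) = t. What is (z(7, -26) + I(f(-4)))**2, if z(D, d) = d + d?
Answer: 1411344/529 ≈ 2667.9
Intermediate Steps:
z(D, d) = 2*d
f(u) = u
I(U) = 2*U/(-19 + U) (I(U) = (2*U)/(-19 + U) = 2*U/(-19 + U))
(z(7, -26) + I(f(-4)))**2 = (2*(-26) + 2*(-4)/(-19 - 4))**2 = (-52 + 2*(-4)/(-23))**2 = (-52 + 2*(-4)*(-1/23))**2 = (-52 + 8/23)**2 = (-1188/23)**2 = 1411344/529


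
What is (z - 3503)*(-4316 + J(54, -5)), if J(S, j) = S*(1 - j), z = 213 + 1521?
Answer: 7061848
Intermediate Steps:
z = 1734
(z - 3503)*(-4316 + J(54, -5)) = (1734 - 3503)*(-4316 + 54*(1 - 1*(-5))) = -1769*(-4316 + 54*(1 + 5)) = -1769*(-4316 + 54*6) = -1769*(-4316 + 324) = -1769*(-3992) = 7061848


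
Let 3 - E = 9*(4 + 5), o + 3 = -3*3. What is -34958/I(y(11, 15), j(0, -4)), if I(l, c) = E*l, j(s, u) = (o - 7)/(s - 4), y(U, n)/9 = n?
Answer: 17479/5265 ≈ 3.3198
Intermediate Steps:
y(U, n) = 9*n
o = -12 (o = -3 - 3*3 = -3 - 9 = -12)
E = -78 (E = 3 - 9*(4 + 5) = 3 - 9*9 = 3 - 1*81 = 3 - 81 = -78)
j(s, u) = -19/(-4 + s) (j(s, u) = (-12 - 7)/(s - 4) = -19/(-4 + s))
I(l, c) = -78*l
-34958/I(y(11, 15), j(0, -4)) = -34958/((-702*15)) = -34958/((-78*135)) = -34958/(-10530) = -34958*(-1/10530) = 17479/5265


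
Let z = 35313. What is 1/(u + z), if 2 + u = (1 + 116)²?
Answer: 1/49000 ≈ 2.0408e-5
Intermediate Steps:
u = 13687 (u = -2 + (1 + 116)² = -2 + 117² = -2 + 13689 = 13687)
1/(u + z) = 1/(13687 + 35313) = 1/49000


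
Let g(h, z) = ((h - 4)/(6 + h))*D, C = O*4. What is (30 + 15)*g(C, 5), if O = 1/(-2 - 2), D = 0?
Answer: 0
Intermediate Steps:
O = -¼ (O = 1/(-4) = -¼ ≈ -0.25000)
C = -1 (C = -¼*4 = -1)
g(h, z) = 0 (g(h, z) = ((h - 4)/(6 + h))*0 = ((-4 + h)/(6 + h))*0 = 0)
(30 + 15)*g(C, 5) = (30 + 15)*0 = 45*0 = 0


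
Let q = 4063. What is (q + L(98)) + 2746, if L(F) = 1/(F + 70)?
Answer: 1143913/168 ≈ 6809.0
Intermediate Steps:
L(F) = 1/(70 + F)
(q + L(98)) + 2746 = (4063 + 1/(70 + 98)) + 2746 = (4063 + 1/168) + 2746 = 682585/168 + 2746 = 1143913/168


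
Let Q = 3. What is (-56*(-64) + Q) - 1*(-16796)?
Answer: 20383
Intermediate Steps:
(-56*(-64) + Q) - 1*(-16796) = (-56*(-64) + 3) - 1*(-16796) = (3584 + 3) + 16796 = 3587 + 16796 = 20383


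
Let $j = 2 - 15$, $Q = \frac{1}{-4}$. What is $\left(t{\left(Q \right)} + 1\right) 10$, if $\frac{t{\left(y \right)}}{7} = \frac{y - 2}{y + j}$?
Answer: $\frac{1160}{53} \approx 21.887$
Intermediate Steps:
$Q = - \frac{1}{4} \approx -0.25$
$j = -13$ ($j = 2 - 15 = -13$)
$t{\left(y \right)} = \frac{7 \left(-2 + y\right)}{-13 + y}$ ($t{\left(y \right)} = 7 \frac{y - 2}{y - 13} = 7 \frac{-2 + y}{-13 + y} = \frac{7 \left(-2 + y\right)}{-13 + y}$)
$\left(t{\left(Q \right)} + 1\right) 10 = \left(\frac{7 \left(-2 - \frac{1}{4}\right)}{-13 - \frac{1}{4}} + 1\right) 10 = \left(7 \frac{1}{- \frac{53}{4}} \left(- \frac{9}{4}\right) + 1\right) 10 = \left(7 \left(- \frac{4}{53}\right) \left(- \frac{9}{4}\right) + 1\right) 10 = \left(\frac{63}{53} + 1\right) 10 = \frac{116}{53} \cdot 10 = \frac{1160}{53}$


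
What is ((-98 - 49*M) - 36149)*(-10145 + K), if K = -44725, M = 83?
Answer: 2212029180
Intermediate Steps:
((-98 - 49*M) - 36149)*(-10145 + K) = ((-98 - 49*83) - 36149)*(-10145 - 44725) = ((-98 - 4067) - 36149)*(-54870) = (-4165 - 36149)*(-54870) = -40314*(-54870) = 2212029180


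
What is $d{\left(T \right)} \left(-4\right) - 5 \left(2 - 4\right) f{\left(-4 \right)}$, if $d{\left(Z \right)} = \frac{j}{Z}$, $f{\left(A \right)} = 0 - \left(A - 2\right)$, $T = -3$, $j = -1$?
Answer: $-80$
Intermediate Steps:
$f{\left(A \right)} = 2 - A$ ($f{\left(A \right)} = 0 - \left(A - 2\right) = 0 - \left(-2 + A\right) = 2 - A$)
$d{\left(Z \right)} = - \frac{1}{Z}$
$d{\left(T \right)} \left(-4\right) - 5 \left(2 - 4\right) f{\left(-4 \right)} = - \frac{1}{-3} \left(-4\right) - 5 \left(2 - 4\right) \left(2 - -4\right) = \left(-1\right) \left(- \frac{1}{3}\right) \left(-4\right) \left(-5\right) \left(-2\right) \left(2 + 4\right) = \frac{1}{3} \left(-4\right) 10 \cdot 6 = \left(- \frac{4}{3}\right) 60 = -80$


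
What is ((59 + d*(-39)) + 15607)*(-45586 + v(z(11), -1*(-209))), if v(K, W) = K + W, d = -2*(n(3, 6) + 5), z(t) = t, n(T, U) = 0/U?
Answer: -728396496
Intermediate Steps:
n(T, U) = 0
d = -10 (d = -2*(0 + 5) = -2*5 = -10)
((59 + d*(-39)) + 15607)*(-45586 + v(z(11), -1*(-209))) = ((59 - 10*(-39)) + 15607)*(-45586 + (11 - 1*(-209))) = ((59 + 390) + 15607)*(-45586 + (11 + 209)) = (449 + 15607)*(-45586 + 220) = 16056*(-45366) = -728396496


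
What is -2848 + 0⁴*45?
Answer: -2848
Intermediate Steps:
-2848 + 0⁴*45 = -2848 + 0*45 = -2848 + 0 = -2848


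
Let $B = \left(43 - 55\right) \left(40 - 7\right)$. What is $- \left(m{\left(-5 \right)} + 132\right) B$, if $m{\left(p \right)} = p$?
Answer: $50292$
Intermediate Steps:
$B = -396$ ($B = \left(-12\right) 33 = -396$)
$- \left(m{\left(-5 \right)} + 132\right) B = - \left(-5 + 132\right) \left(-396\right) = - 127 \left(-396\right) = \left(-1\right) \left(-50292\right) = 50292$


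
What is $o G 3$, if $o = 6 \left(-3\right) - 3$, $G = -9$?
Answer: $567$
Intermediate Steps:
$o = -21$ ($o = -18 - 3 = -21$)
$o G 3 = \left(-21\right) \left(-9\right) 3 = 189 \cdot 3 = 567$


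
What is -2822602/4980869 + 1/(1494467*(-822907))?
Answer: -182697721128881653/322395228069768919 ≈ -0.56669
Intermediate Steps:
-2822602/4980869 + 1/(1494467*(-822907)) = -2822602*1/4980869 + (1/1494467)*(-1/822907) = -148558/262151 - 1/1229807355569 = -182697721128881653/322395228069768919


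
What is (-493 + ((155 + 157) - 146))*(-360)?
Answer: 117720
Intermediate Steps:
(-493 + ((155 + 157) - 146))*(-360) = (-493 + (312 - 146))*(-360) = (-493 + 166)*(-360) = -327*(-360) = 117720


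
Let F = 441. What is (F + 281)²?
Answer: 521284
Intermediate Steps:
(F + 281)² = (441 + 281)² = 722² = 521284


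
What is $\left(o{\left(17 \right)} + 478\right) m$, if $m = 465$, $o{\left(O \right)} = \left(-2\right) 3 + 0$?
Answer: $219480$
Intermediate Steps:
$o{\left(O \right)} = -6$ ($o{\left(O \right)} = -6 + 0 = -6$)
$\left(o{\left(17 \right)} + 478\right) m = \left(-6 + 478\right) 465 = 472 \cdot 465 = 219480$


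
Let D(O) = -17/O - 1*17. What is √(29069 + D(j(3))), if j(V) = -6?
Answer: √1045974/6 ≈ 170.45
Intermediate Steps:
D(O) = -17 - 17/O (D(O) = -17/O - 17 = -17 - 17/O)
√(29069 + D(j(3))) = √(29069 + (-17 - 17/(-6))) = √(29069 + (-17 - 17*(-⅙))) = √(29069 + (-17 + 17/6)) = √(29069 - 85/6) = √(174329/6) = √1045974/6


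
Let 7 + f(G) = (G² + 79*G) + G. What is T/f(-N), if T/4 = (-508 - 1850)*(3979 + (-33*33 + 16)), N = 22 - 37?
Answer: -13704696/709 ≈ -19330.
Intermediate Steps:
N = -15
f(G) = -7 + G² + 80*G (f(G) = -7 + ((G² + 79*G) + G) = -7 + (G² + 80*G) = -7 + G² + 80*G)
T = -27409392 (T = 4*((-508 - 1850)*(3979 + (-33*33 + 16))) = 4*(-2358*(3979 + (-1089 + 16))) = 4*(-2358*(3979 - 1073)) = 4*(-2358*2906) = 4*(-6852348) = -27409392)
T/f(-N) = -27409392/(-7 + (-1*(-15))² + 80*(-1*(-15))) = -27409392/(-7 + 15² + 80*15) = -27409392/(-7 + 225 + 1200) = -27409392/1418 = -27409392*1/1418 = -13704696/709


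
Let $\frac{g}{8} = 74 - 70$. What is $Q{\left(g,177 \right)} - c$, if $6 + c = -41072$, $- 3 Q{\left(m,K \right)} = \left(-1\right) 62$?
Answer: $\frac{123296}{3} \approx 41099.0$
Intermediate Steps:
$g = 32$ ($g = 8 \left(74 - 70\right) = 8 \cdot 4 = 32$)
$Q{\left(m,K \right)} = \frac{62}{3}$ ($Q{\left(m,K \right)} = - \frac{\left(-1\right) 62}{3} = \left(- \frac{1}{3}\right) \left(-62\right) = \frac{62}{3}$)
$c = -41078$ ($c = -6 - 41072 = -41078$)
$Q{\left(g,177 \right)} - c = \frac{62}{3} - -41078 = \frac{62}{3} + 41078 = \frac{123296}{3}$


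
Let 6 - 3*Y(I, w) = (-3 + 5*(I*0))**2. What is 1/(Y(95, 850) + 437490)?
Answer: 1/437489 ≈ 2.2858e-6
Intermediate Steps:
Y(I, w) = -1 (Y(I, w) = 2 - (-3 + 5*(I*0))**2/3 = 2 - (-3 + 5*0)**2/3 = 2 - (-3 + 0)**2/3 = 2 - 1/3*(-3)**2 = 2 - 1/3*9 = 2 - 3 = -1)
1/(Y(95, 850) + 437490) = 1/(-1 + 437490) = 1/437489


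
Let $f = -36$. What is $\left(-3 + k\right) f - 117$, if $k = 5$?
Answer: $-189$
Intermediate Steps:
$\left(-3 + k\right) f - 117 = \left(-3 + 5\right) \left(-36\right) - 117 = 2 \left(-36\right) - 117 = -72 - 117 = -189$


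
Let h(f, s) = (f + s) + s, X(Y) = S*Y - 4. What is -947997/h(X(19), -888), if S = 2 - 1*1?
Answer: 315999/587 ≈ 538.33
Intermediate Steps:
S = 1 (S = 2 - 1 = 1)
X(Y) = -4 + Y (X(Y) = 1*Y - 4 = Y - 4 = -4 + Y)
h(f, s) = f + 2*s
-947997/h(X(19), -888) = -947997/((-4 + 19) + 2*(-888)) = -947997/(15 - 1776) = -947997/(-1761) = -947997*(-1/1761) = 315999/587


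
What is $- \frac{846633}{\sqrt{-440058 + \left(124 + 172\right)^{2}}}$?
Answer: $\frac{846633 i \sqrt{352442}}{352442} \approx 1426.1 i$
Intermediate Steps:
$- \frac{846633}{\sqrt{-440058 + \left(124 + 172\right)^{2}}} = - \frac{846633}{\sqrt{-440058 + 296^{2}}} = - \frac{846633}{\sqrt{-440058 + 87616}} = - \frac{846633}{\sqrt{-352442}} = - \frac{846633}{i \sqrt{352442}} = - 846633 \left(- \frac{i \sqrt{352442}}{352442}\right) = \frac{846633 i \sqrt{352442}}{352442}$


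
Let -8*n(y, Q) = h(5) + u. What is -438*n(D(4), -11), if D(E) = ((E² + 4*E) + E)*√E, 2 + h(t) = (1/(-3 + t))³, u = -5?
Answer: -12045/32 ≈ -376.41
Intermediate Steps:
h(t) = -2 + (-3 + t)⁻³ (h(t) = -2 + (1/(-3 + t))³ = -2 + (-3 + t)⁻³)
D(E) = √E*(E² + 5*E) (D(E) = (E² + 5*E)*√E = √E*(E² + 5*E))
n(y, Q) = 55/64 (n(y, Q) = -((-2 + (-3 + 5)⁻³) - 5)/8 = -((-2 + 2⁻³) - 5)/8 = -((-2 + ⅛) - 5)/8 = -(-15/8 - 5)/8 = -⅛*(-55/8) = 55/64)
-438*n(D(4), -11) = -438*55/64 = -12045/32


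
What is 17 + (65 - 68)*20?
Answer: -43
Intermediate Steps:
17 + (65 - 68)*20 = 17 - 3*20 = 17 - 60 = -43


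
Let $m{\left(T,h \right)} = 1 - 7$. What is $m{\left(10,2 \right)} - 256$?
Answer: $-262$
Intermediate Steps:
$m{\left(T,h \right)} = -6$
$m{\left(10,2 \right)} - 256 = -6 - 256 = -262$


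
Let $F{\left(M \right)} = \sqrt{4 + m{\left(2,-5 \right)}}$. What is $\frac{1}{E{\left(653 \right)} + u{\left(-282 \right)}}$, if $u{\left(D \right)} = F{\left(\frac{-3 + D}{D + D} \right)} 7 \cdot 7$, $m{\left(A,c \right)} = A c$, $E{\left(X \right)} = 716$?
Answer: $\frac{358}{263531} - \frac{49 i \sqrt{6}}{527062} \approx 0.0013585 - 0.00022772 i$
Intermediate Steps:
$F{\left(M \right)} = i \sqrt{6}$ ($F{\left(M \right)} = \sqrt{4 + 2 \left(-5\right)} = \sqrt{4 - 10} = \sqrt{-6} = i \sqrt{6}$)
$u{\left(D \right)} = 49 i \sqrt{6}$ ($u{\left(D \right)} = i \sqrt{6} \cdot 7 \cdot 7 = 7 i \sqrt{6} \cdot 7 = 49 i \sqrt{6}$)
$\frac{1}{E{\left(653 \right)} + u{\left(-282 \right)}} = \frac{1}{716 + 49 i \sqrt{6}}$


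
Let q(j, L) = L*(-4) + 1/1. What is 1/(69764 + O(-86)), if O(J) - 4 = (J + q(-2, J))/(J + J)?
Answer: 172/11999837 ≈ 1.4334e-5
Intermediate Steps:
q(j, L) = 1 - 4*L (q(j, L) = -4*L + 1 = 1 - 4*L)
O(J) = 4 + (1 - 3*J)/(2*J) (O(J) = 4 + (J + (1 - 4*J))/(J + J) = 4 + (1 - 3*J)/((2*J)) = 4 + (1 - 3*J)*(1/(2*J)) = 4 + (1 - 3*J)/(2*J))
1/(69764 + O(-86)) = 1/(69764 + (1/2)*(1 + 5*(-86))/(-86)) = 1/(69764 + (1/2)*(-1/86)*(1 - 430)) = 1/(69764 + (1/2)*(-1/86)*(-429)) = 1/(69764 + 429/172) = 1/(11999837/172) = 172/11999837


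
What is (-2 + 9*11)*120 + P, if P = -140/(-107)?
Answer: 1245620/107 ≈ 11641.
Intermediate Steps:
P = 140/107 (P = -140*(-1/107) = 140/107 ≈ 1.3084)
(-2 + 9*11)*120 + P = (-2 + 9*11)*120 + 140/107 = (-2 + 99)*120 + 140/107 = 97*120 + 140/107 = 11640 + 140/107 = 1245620/107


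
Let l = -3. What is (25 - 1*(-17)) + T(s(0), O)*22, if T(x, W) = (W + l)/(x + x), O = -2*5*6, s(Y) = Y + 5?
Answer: -483/5 ≈ -96.600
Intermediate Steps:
s(Y) = 5 + Y
O = -60 (O = -10*6 = -60)
T(x, W) = (-3 + W)/(2*x) (T(x, W) = (W - 3)/(x + x) = (-3 + W)/((2*x)) = (-3 + W)*(1/(2*x)) = (-3 + W)/(2*x))
(25 - 1*(-17)) + T(s(0), O)*22 = (25 - 1*(-17)) + ((-3 - 60)/(2*(5 + 0)))*22 = (25 + 17) + ((½)*(-63)/5)*22 = 42 + ((½)*(⅕)*(-63))*22 = 42 - 63/10*22 = 42 - 693/5 = -483/5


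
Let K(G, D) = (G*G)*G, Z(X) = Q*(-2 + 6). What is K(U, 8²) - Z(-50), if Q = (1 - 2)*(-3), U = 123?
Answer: 1860855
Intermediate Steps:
Q = 3 (Q = -1*(-3) = 3)
Z(X) = 12 (Z(X) = 3*(-2 + 6) = 3*4 = 12)
K(G, D) = G³ (K(G, D) = G²*G = G³)
K(U, 8²) - Z(-50) = 123³ - 1*12 = 1860867 - 12 = 1860855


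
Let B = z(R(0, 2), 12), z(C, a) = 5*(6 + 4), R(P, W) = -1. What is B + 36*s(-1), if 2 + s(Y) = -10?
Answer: -382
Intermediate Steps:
s(Y) = -12 (s(Y) = -2 - 10 = -12)
z(C, a) = 50 (z(C, a) = 5*10 = 50)
B = 50
B + 36*s(-1) = 50 + 36*(-12) = 50 - 432 = -382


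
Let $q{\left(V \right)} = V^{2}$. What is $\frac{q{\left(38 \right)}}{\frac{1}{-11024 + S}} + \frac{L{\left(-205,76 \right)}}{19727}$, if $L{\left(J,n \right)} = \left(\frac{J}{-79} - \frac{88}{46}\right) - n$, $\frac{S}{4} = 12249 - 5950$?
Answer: $\frac{733523967416059}{35843959} \approx 2.0464 \cdot 10^{7}$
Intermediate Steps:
$S = 25196$ ($S = 4 \left(12249 - 5950\right) = 4 \cdot 6299 = 25196$)
$L{\left(J,n \right)} = - \frac{44}{23} - n - \frac{J}{79}$ ($L{\left(J,n \right)} = \left(J \left(- \frac{1}{79}\right) - \frac{44}{23}\right) - n = \left(- \frac{J}{79} - \frac{44}{23}\right) - n = \left(- \frac{44}{23} - \frac{J}{79}\right) - n = - \frac{44}{23} - n - \frac{J}{79}$)
$\frac{q{\left(38 \right)}}{\frac{1}{-11024 + S}} + \frac{L{\left(-205,76 \right)}}{19727} = \frac{38^{2}}{\frac{1}{-11024 + 25196}} + \frac{- \frac{44}{23} - 76 - - \frac{205}{79}}{19727} = \frac{1444}{\frac{1}{14172}} + \left(- \frac{44}{23} - 76 + \frac{205}{79}\right) \frac{1}{19727} = 1444 \frac{1}{\frac{1}{14172}} - \frac{136853}{35843959} = 1444 \cdot 14172 - \frac{136853}{35843959} = 20464368 - \frac{136853}{35843959} = \frac{733523967416059}{35843959}$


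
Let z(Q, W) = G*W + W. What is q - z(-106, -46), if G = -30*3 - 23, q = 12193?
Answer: 7041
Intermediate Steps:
G = -113 (G = -90 - 23 = -113)
z(Q, W) = -112*W (z(Q, W) = -113*W + W = -112*W)
q - z(-106, -46) = 12193 - (-112)*(-46) = 12193 - 1*5152 = 12193 - 5152 = 7041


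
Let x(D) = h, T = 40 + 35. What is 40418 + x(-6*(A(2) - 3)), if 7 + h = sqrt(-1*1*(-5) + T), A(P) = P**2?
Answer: 40411 + 4*sqrt(5) ≈ 40420.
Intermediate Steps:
T = 75
h = -7 + 4*sqrt(5) (h = -7 + sqrt(-1*1*(-5) + 75) = -7 + sqrt(-1*(-5) + 75) = -7 + sqrt(5 + 75) = -7 + sqrt(80) = -7 + 4*sqrt(5) ≈ 1.9443)
x(D) = -7 + 4*sqrt(5)
40418 + x(-6*(A(2) - 3)) = 40418 + (-7 + 4*sqrt(5)) = 40411 + 4*sqrt(5)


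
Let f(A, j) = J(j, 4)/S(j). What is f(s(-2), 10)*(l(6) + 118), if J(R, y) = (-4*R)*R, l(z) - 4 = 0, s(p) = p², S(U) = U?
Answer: -4880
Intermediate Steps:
l(z) = 4 (l(z) = 4 + 0 = 4)
J(R, y) = -4*R²
f(A, j) = -4*j (f(A, j) = (-4*j²)/j = -4*j)
f(s(-2), 10)*(l(6) + 118) = (-4*10)*(4 + 118) = -40*122 = -4880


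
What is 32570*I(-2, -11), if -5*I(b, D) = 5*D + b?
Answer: 371298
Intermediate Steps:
I(b, D) = -D - b/5 (I(b, D) = -(5*D + b)/5 = -(b + 5*D)/5 = -D - b/5)
32570*I(-2, -11) = 32570*(-1*(-11) - ⅕*(-2)) = 32570*(11 + ⅖) = 32570*(57/5) = 371298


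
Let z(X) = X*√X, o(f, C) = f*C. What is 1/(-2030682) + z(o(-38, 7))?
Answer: -1/2030682 - 266*I*√266 ≈ -4.9244e-7 - 4338.3*I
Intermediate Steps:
o(f, C) = C*f
z(X) = X^(3/2)
1/(-2030682) + z(o(-38, 7)) = 1/(-2030682) + (7*(-38))^(3/2) = -1/2030682 + (-266)^(3/2) = -1/2030682 - 266*I*√266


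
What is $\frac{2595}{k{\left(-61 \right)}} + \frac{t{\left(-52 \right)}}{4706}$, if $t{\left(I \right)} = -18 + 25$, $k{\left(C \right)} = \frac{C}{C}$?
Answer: $\frac{12212077}{4706} \approx 2595.0$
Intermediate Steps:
$k{\left(C \right)} = 1$
$t{\left(I \right)} = 7$
$\frac{2595}{k{\left(-61 \right)}} + \frac{t{\left(-52 \right)}}{4706} = \frac{2595}{1} + \frac{7}{4706} = 2595 \cdot 1 + 7 \cdot \frac{1}{4706} = 2595 + \frac{7}{4706} = \frac{12212077}{4706}$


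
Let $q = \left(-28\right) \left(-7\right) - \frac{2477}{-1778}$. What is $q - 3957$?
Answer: $- \frac{6684581}{1778} \approx -3759.6$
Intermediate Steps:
$q = \frac{350965}{1778}$ ($q = 196 - 2477 \left(- \frac{1}{1778}\right) = 196 - - \frac{2477}{1778} = 196 + \frac{2477}{1778} = \frac{350965}{1778} \approx 197.39$)
$q - 3957 = \frac{350965}{1778} - 3957 = - \frac{6684581}{1778}$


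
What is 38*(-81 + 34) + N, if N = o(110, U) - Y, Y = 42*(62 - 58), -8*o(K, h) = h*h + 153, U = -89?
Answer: -11853/4 ≈ -2963.3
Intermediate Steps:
o(K, h) = -153/8 - h²/8 (o(K, h) = -(h*h + 153)/8 = -(h² + 153)/8 = -(153 + h²)/8 = -153/8 - h²/8)
Y = 168 (Y = 42*4 = 168)
N = -4709/4 (N = (-153/8 - ⅛*(-89)²) - 1*168 = (-153/8 - ⅛*7921) - 168 = (-153/8 - 7921/8) - 168 = -4037/4 - 168 = -4709/4 ≈ -1177.3)
38*(-81 + 34) + N = 38*(-81 + 34) - 4709/4 = 38*(-47) - 4709/4 = -1786 - 4709/4 = -11853/4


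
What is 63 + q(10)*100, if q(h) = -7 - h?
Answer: -1637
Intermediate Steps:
63 + q(10)*100 = 63 + (-7 - 1*10)*100 = 63 + (-7 - 10)*100 = 63 - 17*100 = 63 - 1700 = -1637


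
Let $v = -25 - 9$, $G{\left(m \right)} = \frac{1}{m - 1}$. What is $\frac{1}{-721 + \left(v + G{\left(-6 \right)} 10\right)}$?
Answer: $- \frac{7}{5295} \approx -0.001322$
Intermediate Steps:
$G{\left(m \right)} = \frac{1}{-1 + m}$
$v = -34$ ($v = -25 - 9 = -34$)
$\frac{1}{-721 + \left(v + G{\left(-6 \right)} 10\right)} = \frac{1}{-721 - \left(34 - \frac{1}{-1 - 6} \cdot 10\right)} = \frac{1}{-721 - \left(34 - \frac{1}{-7} \cdot 10\right)} = \frac{1}{-721 - \frac{248}{7}} = \frac{1}{- \frac{5295}{7}} = - \frac{7}{5295}$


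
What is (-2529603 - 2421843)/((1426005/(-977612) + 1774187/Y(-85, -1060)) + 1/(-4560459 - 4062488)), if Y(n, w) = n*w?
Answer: -78349790802289536369050/288506460255924391 ≈ -2.7157e+5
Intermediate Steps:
(-2529603 - 2421843)/((1426005/(-977612) + 1774187/Y(-85, -1060)) + 1/(-4560459 - 4062488)) = (-2529603 - 2421843)/((1426005/(-977612) + 1774187/((-85*(-1060)))) + 1/(-4560459 - 4062488)) = -4951446/((1426005*(-1/977612) + 1774187/90100) + 1/(-8622947)) = -4951446/((-1426005/977612 + 1774187*(1/90100)) - 1/8622947) = -4951446/((-1426005/977612 + 1774187/90100) - 1/8622947) = -4951446/(100373965684/5505177575 - 1/8622947) = -4951446/865519380767773173/47470854454813525 = -4951446*47470854454813525/865519380767773173 = -78349790802289536369050/288506460255924391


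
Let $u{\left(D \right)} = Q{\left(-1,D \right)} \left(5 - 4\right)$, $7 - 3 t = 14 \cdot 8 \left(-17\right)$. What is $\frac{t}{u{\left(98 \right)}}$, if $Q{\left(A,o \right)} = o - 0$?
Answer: $\frac{13}{2} \approx 6.5$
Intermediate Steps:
$Q{\left(A,o \right)} = o$ ($Q{\left(A,o \right)} = o + 0 = o$)
$t = 637$ ($t = \frac{7}{3} - \frac{14 \cdot 8 \left(-17\right)}{3} = \frac{7}{3} - \frac{112 \left(-17\right)}{3} = \frac{7}{3} - - \frac{1904}{3} = \frac{7}{3} + \frac{1904}{3} = 637$)
$u{\left(D \right)} = D$ ($u{\left(D \right)} = D \left(5 - 4\right) = D 1 = D$)
$\frac{t}{u{\left(98 \right)}} = \frac{637}{98} = 637 \cdot \frac{1}{98} = \frac{13}{2}$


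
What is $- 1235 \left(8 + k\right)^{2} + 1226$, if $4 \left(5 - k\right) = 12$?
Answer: $-122274$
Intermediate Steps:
$k = 2$ ($k = 5 - 3 = 2$)
$- 1235 \left(8 + k\right)^{2} + 1226 = - 1235 \left(8 + 2\right)^{2} + 1226 = - 1235 \cdot 10^{2} + 1226 = \left(-1235\right) 100 + 1226 = -123500 + 1226 = -122274$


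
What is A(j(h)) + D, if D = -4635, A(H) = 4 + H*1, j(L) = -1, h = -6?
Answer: -4632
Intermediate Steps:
A(H) = 4 + H
A(j(h)) + D = (4 - 1) - 4635 = 3 - 4635 = -4632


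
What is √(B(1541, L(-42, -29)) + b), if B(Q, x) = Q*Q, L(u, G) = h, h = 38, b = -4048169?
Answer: 4*I*√104593 ≈ 1293.6*I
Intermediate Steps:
L(u, G) = 38
B(Q, x) = Q²
√(B(1541, L(-42, -29)) + b) = √(1541² - 4048169) = √(2374681 - 4048169) = √(-1673488) = 4*I*√104593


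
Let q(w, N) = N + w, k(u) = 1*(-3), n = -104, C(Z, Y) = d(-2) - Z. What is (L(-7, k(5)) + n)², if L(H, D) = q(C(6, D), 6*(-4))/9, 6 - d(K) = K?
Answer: 917764/81 ≈ 11330.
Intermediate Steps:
d(K) = 6 - K
C(Z, Y) = 8 - Z (C(Z, Y) = (6 - 1*(-2)) - Z = (6 + 2) - Z = 8 - Z)
k(u) = -3
L(H, D) = -22/9 (L(H, D) = (6*(-4) + (8 - 1*6))/9 = (-24 + (8 - 6))*(⅑) = (-24 + 2)*(⅑) = -22*⅑ = -22/9)
(L(-7, k(5)) + n)² = (-22/9 - 104)² = (-958/9)² = 917764/81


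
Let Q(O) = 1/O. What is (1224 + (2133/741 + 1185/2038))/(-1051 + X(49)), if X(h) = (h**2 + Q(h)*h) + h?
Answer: 617886177/704740400 ≈ 0.87676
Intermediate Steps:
X(h) = 1 + h + h**2 (X(h) = (h**2 + h/h) + h = (h**2 + 1) + h = (1 + h**2) + h = 1 + h + h**2)
(1224 + (2133/741 + 1185/2038))/(-1051 + X(49)) = (1224 + (2133/741 + 1185/2038))/(-1051 + (1 + 49*(1 + 49))) = (1224 + (2133*(1/741) + 1185*(1/2038)))/(-1051 + (1 + 49*50)) = (1224 + (711/247 + 1185/2038))/(-1051 + (1 + 2450)) = (1224 + 1741713/503386)/(-1051 + 2451) = (617886177/503386)/1400 = (617886177/503386)*(1/1400) = 617886177/704740400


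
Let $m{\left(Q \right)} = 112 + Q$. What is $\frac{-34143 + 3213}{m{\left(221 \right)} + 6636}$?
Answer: $- \frac{10310}{2323} \approx -4.4382$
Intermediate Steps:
$\frac{-34143 + 3213}{m{\left(221 \right)} + 6636} = \frac{-34143 + 3213}{\left(112 + 221\right) + 6636} = - \frac{30930}{333 + 6636} = - \frac{30930}{6969} = \left(-30930\right) \frac{1}{6969} = - \frac{10310}{2323}$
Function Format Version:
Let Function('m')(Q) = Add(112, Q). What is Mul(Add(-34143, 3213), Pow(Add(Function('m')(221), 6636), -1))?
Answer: Rational(-10310, 2323) ≈ -4.4382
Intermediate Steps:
Mul(Add(-34143, 3213), Pow(Add(Function('m')(221), 6636), -1)) = Mul(Add(-34143, 3213), Pow(Add(Add(112, 221), 6636), -1)) = Mul(-30930, Pow(Add(333, 6636), -1)) = Mul(-30930, Pow(6969, -1)) = Mul(-30930, Rational(1, 6969)) = Rational(-10310, 2323)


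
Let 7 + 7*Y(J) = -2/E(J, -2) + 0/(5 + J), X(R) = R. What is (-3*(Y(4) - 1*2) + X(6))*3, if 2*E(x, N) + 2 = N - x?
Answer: 621/14 ≈ 44.357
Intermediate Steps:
E(x, N) = -1 + N/2 - x/2 (E(x, N) = -1 + (N - x)/2 = -1 + (N/2 - x/2) = -1 + N/2 - x/2)
Y(J) = -1 - 2/(7*(-2 - J/2)) (Y(J) = -1 + (-2/(-1 + (½)*(-2) - J/2) + 0/(5 + J))/7 = -1 + (-2/(-1 - 1 - J/2) + 0)/7 = -1 + (-2/(-2 - J/2) + 0)/7 = -1 + (-2/(-2 - J/2))/7 = -1 - 2/(7*(-2 - J/2)))
(-3*(Y(4) - 1*2) + X(6))*3 = (-3*((-24/7 - 1*4)/(4 + 4) - 1*2) + 6)*3 = (-3*((-24/7 - 4)/8 - 2) + 6)*3 = (-3*((⅛)*(-52/7) - 2) + 6)*3 = (-3*(-13/14 - 2) + 6)*3 = (-3*(-41/14) + 6)*3 = (123/14 + 6)*3 = (207/14)*3 = 621/14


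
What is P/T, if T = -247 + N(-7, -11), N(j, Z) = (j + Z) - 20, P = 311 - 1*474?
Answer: 163/285 ≈ 0.57193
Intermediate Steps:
P = -163 (P = 311 - 474 = -163)
N(j, Z) = -20 + Z + j (N(j, Z) = (Z + j) - 20 = -20 + Z + j)
T = -285 (T = -247 + (-20 - 11 - 7) = -247 - 38 = -285)
P/T = -163/(-285) = -163*(-1/285) = 163/285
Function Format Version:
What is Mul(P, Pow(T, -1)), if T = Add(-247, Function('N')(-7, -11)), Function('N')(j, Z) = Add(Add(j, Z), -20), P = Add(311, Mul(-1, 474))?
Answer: Rational(163, 285) ≈ 0.57193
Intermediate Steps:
P = -163 (P = Add(311, -474) = -163)
Function('N')(j, Z) = Add(-20, Z, j) (Function('N')(j, Z) = Add(Add(Z, j), -20) = Add(-20, Z, j))
T = -285 (T = Add(-247, Add(-20, -11, -7)) = Add(-247, -38) = -285)
Mul(P, Pow(T, -1)) = Mul(-163, Pow(-285, -1)) = Mul(-163, Rational(-1, 285)) = Rational(163, 285)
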